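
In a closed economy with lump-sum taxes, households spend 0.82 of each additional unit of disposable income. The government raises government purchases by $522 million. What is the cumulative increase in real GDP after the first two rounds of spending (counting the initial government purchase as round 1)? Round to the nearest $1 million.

$950 million

Round 1 adds ΔG = $522 million; each later round is MPC = 0.82 times the previous.
After 2 rounds: 522 + 428.04 = ΔG·(1 − c^2)/(1 − c) = 522 × (1 − 0.6724)/0.18 ≈ $950 million.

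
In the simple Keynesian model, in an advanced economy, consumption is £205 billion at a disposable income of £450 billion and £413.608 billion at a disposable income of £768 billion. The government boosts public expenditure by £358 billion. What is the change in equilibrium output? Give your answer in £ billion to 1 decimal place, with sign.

MPC = ΔC/ΔYd = (413.608 − 205)/(768 − 450) = 208.608/318 = 0.656.
Government-spending multiplier = 1/(1 − MPC) = 1/(1 − 0.656) = 1/0.344 ≈ 2.907.
ΔY = k × ΔG = (+£358 billion) / 0.344 ≈ +£1,040.7 billion.

+£1,040.7 billion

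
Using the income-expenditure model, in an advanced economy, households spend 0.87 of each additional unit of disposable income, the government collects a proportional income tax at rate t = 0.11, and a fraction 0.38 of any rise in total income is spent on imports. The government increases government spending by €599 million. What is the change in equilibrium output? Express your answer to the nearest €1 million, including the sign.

Government-spending multiplier = 1/(1 − c(1−t) + m) = 1/(1 − 0.87×0.89 + 0.38) = 1/0.6057 ≈ 1.651.
ΔY = k × ΔG = (+€599 million) / 0.6057 ≈ +€989 million.

+€989 million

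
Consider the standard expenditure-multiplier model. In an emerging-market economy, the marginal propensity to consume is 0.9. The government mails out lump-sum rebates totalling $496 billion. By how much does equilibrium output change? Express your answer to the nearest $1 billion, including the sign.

A lump-sum tax change of −$496 billion shifts disposable income by +$496 billion; first-round consumption changes by −c × ΔT = −0.9 × (−$496 billion) = +$446.4 billion.
Expenditure multiplier = 1/(1 − MPC) = 1/(1 − 0.9) = 1/0.1 = 10.
The tax multiplier is −c × k = −9, so ΔY = k × (−c·ΔT) = (+$446.4 billion) / 0.1 = +$4,464 billion.

+$4,464 billion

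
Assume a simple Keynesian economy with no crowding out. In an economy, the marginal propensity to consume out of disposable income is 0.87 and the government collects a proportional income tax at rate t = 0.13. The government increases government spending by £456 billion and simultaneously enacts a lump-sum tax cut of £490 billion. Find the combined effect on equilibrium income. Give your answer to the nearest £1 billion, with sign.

Expenditure multiplier = 1/(1 − c(1−t)) = 1/(1 − 0.87×0.87) = 1/0.2431 ≈ 4.114.
ΔG contributes k·ΔG = (+£456 billion) / 0.2431 ≈ +£1,875.8 billion.
ΔT of −£490 billion changes first-round spending by −c·ΔT = +£426.3 billion, contributing k·(−c·ΔT) = (+£426.3 billion) / 0.2431 ≈ +£1,753.6 billion.
Net ΔY = k(ΔG − c·ΔT) = (+£882.3 billion) / 0.2431 ≈ +£3,629 billion.

+£3,629 billion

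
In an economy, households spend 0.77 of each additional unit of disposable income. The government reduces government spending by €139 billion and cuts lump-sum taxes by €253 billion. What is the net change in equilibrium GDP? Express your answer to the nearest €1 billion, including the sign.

Expenditure multiplier = 1/(1 − MPC) = 1/(1 − 0.77) = 1/0.23 ≈ 4.348.
ΔG contributes k·ΔG = (−€139 billion) / 0.23 ≈ −€604.3 billion.
ΔT of −€253 billion changes first-round spending by −c·ΔT = +€194.81 billion, contributing k·(−c·ΔT) = (+€194.81 billion) / 0.23 = +€847 billion.
Net ΔY = k(ΔG − c·ΔT) = (+€55.81 billion) / 0.23 ≈ +€243 billion.

+€243 billion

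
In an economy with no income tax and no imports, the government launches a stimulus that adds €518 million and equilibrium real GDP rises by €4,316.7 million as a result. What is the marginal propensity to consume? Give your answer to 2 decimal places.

Implied spending multiplier k = ΔY/ΔG = 4,316.7/518 ≈ 8.3334.
Since k = 1/(1 − MPC), MPC = 1 − 1/k = 1 − ΔG/ΔY = 1 − 518/4,316.7 ≈ 0.88.

0.88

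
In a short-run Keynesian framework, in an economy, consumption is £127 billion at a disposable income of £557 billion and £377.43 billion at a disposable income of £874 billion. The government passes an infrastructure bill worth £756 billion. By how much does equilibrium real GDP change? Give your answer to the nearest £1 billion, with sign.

+£3,600 billion

MPC = ΔC/ΔYd = (377.43 − 127)/(874 − 557) = 250.43/317 = 0.79.
Spending multiplier = 1/(1 − MPC) = 1/(1 − 0.79) = 1/0.21 ≈ 4.762.
ΔY = k × ΔG = (+£756 billion) / 0.21 = +£3,600 billion.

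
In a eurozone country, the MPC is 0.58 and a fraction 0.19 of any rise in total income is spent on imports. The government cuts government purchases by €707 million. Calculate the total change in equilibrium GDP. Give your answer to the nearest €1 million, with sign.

−€1,159 million

Government-spending multiplier = 1/(1 − c + m) = 1/(1 − 0.58 + 0.19) = 1/0.61 ≈ 1.639.
ΔY = k × ΔG = (−€707 million) / 0.61 ≈ −€1,159 million.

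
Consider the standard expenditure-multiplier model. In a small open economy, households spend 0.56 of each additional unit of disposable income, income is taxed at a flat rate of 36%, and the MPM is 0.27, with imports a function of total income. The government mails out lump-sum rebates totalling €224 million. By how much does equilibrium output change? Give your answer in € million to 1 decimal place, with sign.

A lump-sum tax change of −€224 million shifts disposable income by +€224 million; first-round consumption changes by −c × ΔT = −0.56 × (−€224 million) = +€125.44 million.
Expenditure multiplier = 1/(1 − c(1−t) + m) = 1/(1 − 0.56×0.64 + 0.27) = 1/0.9116 ≈ 1.097.
The tax multiplier is −c × k ≈ −0.614, so ΔY = k × (−c·ΔT) = (+€125.44 million) / 0.9116 ≈ +€137.6 million.

+€137.6 million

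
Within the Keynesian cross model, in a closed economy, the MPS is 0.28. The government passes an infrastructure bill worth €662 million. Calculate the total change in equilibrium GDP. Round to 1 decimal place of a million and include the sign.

+€2,364.3 million

MPC = 1 − MPS = 1 − 0.28 = 0.72.
Spending multiplier = 1/(1 − MPC) = 1/(1 − 0.72) = 1/0.28 ≈ 3.571.
ΔY = k × ΔG = (+€662 million) / 0.28 ≈ +€2,364.3 million.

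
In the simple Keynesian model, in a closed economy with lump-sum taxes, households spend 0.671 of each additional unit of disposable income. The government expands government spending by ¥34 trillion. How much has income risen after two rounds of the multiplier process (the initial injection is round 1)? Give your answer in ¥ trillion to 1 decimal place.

Round 1 adds ΔG = ¥34 trillion; each later round is MPC = 0.671 times the previous.
After 2 rounds: 34 + 22.814 = ΔG·(1 − c^2)/(1 − c) = 34 × (1 − 0.450241)/0.329 ≈ ¥56.8 trillion.

¥56.8 trillion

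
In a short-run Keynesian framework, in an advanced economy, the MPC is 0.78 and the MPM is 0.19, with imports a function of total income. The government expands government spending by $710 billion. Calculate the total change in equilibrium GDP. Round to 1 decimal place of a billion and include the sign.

Government-spending multiplier = 1/(1 − c + m) = 1/(1 − 0.78 + 0.19) = 1/0.41 ≈ 2.439.
ΔY = k × ΔG = (+$710 billion) / 0.41 ≈ +$1,731.7 billion.

+$1,731.7 billion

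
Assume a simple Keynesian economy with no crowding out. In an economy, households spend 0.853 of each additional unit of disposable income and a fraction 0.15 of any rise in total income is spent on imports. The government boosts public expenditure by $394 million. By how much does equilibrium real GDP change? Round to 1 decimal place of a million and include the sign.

Expenditure multiplier = 1/(1 − c + m) = 1/(1 − 0.853 + 0.15) = 1/0.297 ≈ 3.367.
ΔY = k × ΔG = (+$394 million) / 0.297 ≈ +$1,326.6 million.

+$1,326.6 million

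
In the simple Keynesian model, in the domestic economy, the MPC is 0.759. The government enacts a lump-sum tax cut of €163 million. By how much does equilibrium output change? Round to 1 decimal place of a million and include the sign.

+€513.3 million

A lump-sum tax change of −€163 million shifts disposable income by +€163 million; first-round consumption changes by −c × ΔT = −0.759 × (−€163 million) = +€123.717 million.
Expenditure multiplier = 1/(1 − MPC) = 1/(1 − 0.759) = 1/0.241 ≈ 4.149.
The tax multiplier is −c × k ≈ −3.149, so ΔY = k × (−c·ΔT) = (+€123.717 million) / 0.241 ≈ +€513.3 million.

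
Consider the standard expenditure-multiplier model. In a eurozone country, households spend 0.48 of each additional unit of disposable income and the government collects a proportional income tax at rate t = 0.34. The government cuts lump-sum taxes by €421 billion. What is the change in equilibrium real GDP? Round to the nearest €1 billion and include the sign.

+€296 billion

A lump-sum tax change of −€421 billion shifts disposable income by +€421 billion; first-round consumption changes by −c × ΔT = −0.48 × (−€421 billion) = +€202.08 billion.
Expenditure multiplier = 1/(1 − c(1−t)) = 1/(1 − 0.48×0.66) = 1/0.6832 ≈ 1.464.
The tax multiplier is −c × k ≈ −0.703, so ΔY = k × (−c·ΔT) = (+€202.08 billion) / 0.6832 ≈ +€296 billion.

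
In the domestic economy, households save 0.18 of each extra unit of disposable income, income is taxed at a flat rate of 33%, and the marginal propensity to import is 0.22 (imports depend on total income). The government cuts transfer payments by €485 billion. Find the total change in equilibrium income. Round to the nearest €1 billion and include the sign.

−€593 billion

MPC = 1 − MPS = 1 − 0.18 = 0.82.
The transfer change shifts disposable income by −€485 billion, so first-round consumption changes by c·ΔTR = 0.82 × (−€485 billion) = −€397.7 billion.
Expenditure multiplier = 1/(1 − c(1−t) + m) = 1/(1 − 0.82×0.67 + 0.22) = 1/0.6706 ≈ 1.491.
The transfer multiplier is c × k ≈ 1.223, so ΔY = k × (c·ΔTR) = (−€397.7 billion) / 0.6706 ≈ −€593 billion.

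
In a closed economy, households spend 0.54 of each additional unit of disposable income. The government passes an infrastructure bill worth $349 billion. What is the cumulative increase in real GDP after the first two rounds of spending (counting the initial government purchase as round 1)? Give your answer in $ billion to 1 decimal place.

$537.5 billion

Round 1 adds ΔG = $349 billion; each later round is MPC = 0.54 times the previous.
After 2 rounds: 349 + 188.46 = ΔG·(1 − c^2)/(1 − c) = 349 × (1 − 0.2916)/0.46 ≈ $537.5 billion.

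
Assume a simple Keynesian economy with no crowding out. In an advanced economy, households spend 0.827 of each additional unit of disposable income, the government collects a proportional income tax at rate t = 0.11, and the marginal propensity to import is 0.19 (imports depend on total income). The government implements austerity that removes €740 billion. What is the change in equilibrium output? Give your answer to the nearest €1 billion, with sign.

−€1,630 billion

Expenditure multiplier = 1/(1 − c(1−t) + m) = 1/(1 − 0.827×0.89 + 0.19) = 1/0.45397 ≈ 2.203.
ΔY = k × ΔG = (−€740 billion) / 0.45397 ≈ −€1,630 billion.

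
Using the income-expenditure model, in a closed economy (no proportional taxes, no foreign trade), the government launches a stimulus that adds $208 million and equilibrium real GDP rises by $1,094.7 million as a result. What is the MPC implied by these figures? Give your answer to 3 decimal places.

Implied spending multiplier k = ΔY/ΔG = 1,094.7/208 ≈ 5.263.
Since k = 1/(1 − MPC), MPC = 1 − 1/k = 1 − ΔG/ΔY = 1 − 208/1,094.7 ≈ 0.810.

0.810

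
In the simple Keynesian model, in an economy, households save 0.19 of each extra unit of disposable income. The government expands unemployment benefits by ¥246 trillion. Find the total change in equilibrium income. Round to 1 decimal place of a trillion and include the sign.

MPC = 1 − MPS = 1 − 0.19 = 0.81.
The transfer change shifts disposable income by +¥246 trillion, so first-round consumption changes by c·ΔTR = 0.81 × (+¥246 trillion) = +¥199.26 trillion.
Expenditure multiplier = 1/(1 − MPC) = 1/(1 − 0.81) = 1/0.19 ≈ 5.263.
The transfer multiplier is c × k ≈ 4.263, so ΔY = k × (c·ΔTR) = (+¥199.26 trillion) / 0.19 ≈ +¥1,048.7 trillion.

+¥1,048.7 trillion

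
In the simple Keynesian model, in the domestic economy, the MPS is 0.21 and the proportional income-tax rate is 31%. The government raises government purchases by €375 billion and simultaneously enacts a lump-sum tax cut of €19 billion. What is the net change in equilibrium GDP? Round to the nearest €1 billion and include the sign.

+€857 billion

MPC = 1 − MPS = 1 − 0.21 = 0.79.
Expenditure multiplier = 1/(1 − c(1−t)) = 1/(1 − 0.79×0.69) = 1/0.4549 ≈ 2.198.
ΔG contributes k·ΔG = (+€375 billion) / 0.4549 ≈ +€824.4 billion.
ΔT of −€19 billion changes first-round spending by −c·ΔT = +€15.01 billion, contributing k·(−c·ΔT) = (+€15.01 billion) / 0.4549 ≈ +€33 billion.
Net ΔY = k(ΔG − c·ΔT) = (+€390.01 billion) / 0.4549 ≈ +€857 billion.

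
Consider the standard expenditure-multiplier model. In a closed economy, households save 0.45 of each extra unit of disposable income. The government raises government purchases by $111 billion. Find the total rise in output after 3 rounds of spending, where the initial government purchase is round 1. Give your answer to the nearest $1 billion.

MPC = 1 − MPS = 1 − 0.45 = 0.55.
Round 1 adds ΔG = $111 billion; each later round is MPC = 0.55 times the previous.
After 3 rounds: 111 + 61.05 + 33.5775 = ΔG·(1 − c^3)/(1 − c) = 111 × (1 − 0.166375)/0.45 ≈ $206 billion.

$206 billion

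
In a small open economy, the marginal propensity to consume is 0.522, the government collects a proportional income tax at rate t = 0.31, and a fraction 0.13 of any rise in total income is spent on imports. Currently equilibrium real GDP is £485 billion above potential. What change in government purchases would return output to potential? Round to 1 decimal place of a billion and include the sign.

Spending multiplier = 1/(1 − c(1−t) + m) = 1/(1 − 0.522×0.69 + 0.13) = 1/0.76982 ≈ 1.299.
Need ΔY = −£485 billion, so ΔG = ΔY/k = (−£485 billion) × 0.76982 ≈ −£373.4 billion.
The government should cut government purchases by £373.4 billion.

−£373.4 billion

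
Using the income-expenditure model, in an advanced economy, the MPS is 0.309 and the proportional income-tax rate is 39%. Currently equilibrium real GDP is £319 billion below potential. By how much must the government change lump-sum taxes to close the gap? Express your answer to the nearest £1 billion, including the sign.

MPC = 1 − MPS = 1 − 0.309 = 0.691.
Spending multiplier = 1/(1 − c(1−t)) = 1/(1 − 0.691×0.61) = 1/0.57849 ≈ 1.729.
Tax multiplier = −c·k = −0.691/0.57849 ≈ −1.194. Need ΔY = +£319 billion, so ΔT = ΔY/(−c·k) = −(+£319 billion) × 0.57849 / 0.691 ≈ −£267 billion.
The government should cut lump-sum taxes by £267 billion.

−£267 billion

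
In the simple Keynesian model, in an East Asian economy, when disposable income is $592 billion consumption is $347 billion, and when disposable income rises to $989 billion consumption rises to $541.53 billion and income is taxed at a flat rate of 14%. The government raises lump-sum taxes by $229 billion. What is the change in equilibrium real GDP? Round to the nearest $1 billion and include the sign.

MPC = ΔC/ΔYd = (541.53 − 347)/(989 − 592) = 194.53/397 = 0.49.
A lump-sum tax change of +$229 billion shifts disposable income by −$229 billion; first-round consumption changes by −c × ΔT = −0.49 × (+$229 billion) = −$112.21 billion.
Expenditure multiplier = 1/(1 − c(1−t)) = 1/(1 − 0.49×0.86) = 1/0.5786 ≈ 1.728.
The tax multiplier is −c × k ≈ −0.847, so ΔY = k × (−c·ΔT) = (−$112.21 billion) / 0.5786 ≈ −$194 billion.

−$194 billion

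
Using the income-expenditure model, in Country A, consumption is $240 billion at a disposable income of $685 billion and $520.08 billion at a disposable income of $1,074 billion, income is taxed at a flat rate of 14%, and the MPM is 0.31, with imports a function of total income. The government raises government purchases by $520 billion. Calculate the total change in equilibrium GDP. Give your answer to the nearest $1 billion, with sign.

MPC = ΔC/ΔYd = (520.08 − 240)/(1,074 − 685) = 280.08/389 = 0.72.
Government-spending multiplier = 1/(1 − c(1−t) + m) = 1/(1 − 0.72×0.86 + 0.31) = 1/0.6908 ≈ 1.448.
ΔY = k × ΔG = (+$520 billion) / 0.6908 ≈ +$753 billion.

+$753 billion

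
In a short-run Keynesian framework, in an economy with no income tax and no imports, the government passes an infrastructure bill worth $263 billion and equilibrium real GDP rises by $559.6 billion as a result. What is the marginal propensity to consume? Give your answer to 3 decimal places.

Implied spending multiplier k = ΔY/ΔG = 559.6/263 ≈ 2.1278.
Since k = 1/(1 − MPC), MPC = 1 − 1/k = 1 − ΔG/ΔY = 1 − 263/559.6 ≈ 0.530.

0.530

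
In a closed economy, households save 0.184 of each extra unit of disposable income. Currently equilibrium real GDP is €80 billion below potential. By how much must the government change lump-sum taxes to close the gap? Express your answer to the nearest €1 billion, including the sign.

−€18 billion

MPC = 1 − MPS = 1 − 0.184 = 0.816.
Spending multiplier = 1/(1 − MPC) = 1/(1 − 0.816) = 1/0.184 ≈ 5.435.
Tax multiplier = −c·k = −0.816/0.184 ≈ −4.435. Need ΔY = +€80 billion, so ΔT = ΔY/(−c·k) = −(+€80 billion) × 0.184 / 0.816 ≈ −€18 billion.
The government should cut lump-sum taxes by €18 billion.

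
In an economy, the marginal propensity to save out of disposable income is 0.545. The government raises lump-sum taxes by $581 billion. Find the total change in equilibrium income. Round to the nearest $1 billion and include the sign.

−$485 billion

MPC = 1 − MPS = 1 − 0.545 = 0.455.
A lump-sum tax change of +$581 billion shifts disposable income by −$581 billion; first-round consumption changes by −c × ΔT = −0.455 × (+$581 billion) = −$264.355 billion.
Expenditure multiplier = 1/(1 − MPC) = 1/(1 − 0.455) = 1/0.545 ≈ 1.835.
The tax multiplier is −c × k ≈ −0.835, so ΔY = k × (−c·ΔT) = (−$264.355 billion) / 0.545 ≈ −$485 billion.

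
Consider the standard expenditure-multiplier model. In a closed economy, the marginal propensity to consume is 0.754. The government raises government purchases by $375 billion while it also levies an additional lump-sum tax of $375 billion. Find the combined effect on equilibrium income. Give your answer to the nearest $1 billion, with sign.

+$375 billion

Expenditure multiplier = 1/(1 − MPC) = 1/(1 − 0.754) = 1/0.246 ≈ 4.065.
ΔG contributes k·ΔG = (+$375 billion) / 0.246 ≈ +$1,524.4 billion.
ΔT of +$375 billion changes first-round spending by −c·ΔT = −$282.75 billion, contributing k·(−c·ΔT) = (−$282.75 billion) / 0.246 ≈ −$1,149.4 billion.
With ΔG = ΔT and no other leakages, the balanced-budget multiplier is 1, so ΔY = ΔG = +$375 billion.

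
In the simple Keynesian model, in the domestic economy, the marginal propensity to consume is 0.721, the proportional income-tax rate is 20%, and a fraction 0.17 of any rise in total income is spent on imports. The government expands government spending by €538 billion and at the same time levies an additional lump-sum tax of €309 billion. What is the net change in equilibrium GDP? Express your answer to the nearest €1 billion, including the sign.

+€531 billion

Expenditure multiplier = 1/(1 − c(1−t) + m) = 1/(1 − 0.721×0.8 + 0.17) = 1/0.5932 ≈ 1.686.
ΔG contributes k·ΔG = (+€538 billion) / 0.5932 ≈ +€906.9 billion.
ΔT of +€309 billion changes first-round spending by −c·ΔT = −€222.789 billion, contributing k·(−c·ΔT) = (−€222.789 billion) / 0.5932 ≈ −€375.6 billion.
Net ΔY = k(ΔG − c·ΔT) = (+€315.211 billion) / 0.5932 ≈ +€531 billion.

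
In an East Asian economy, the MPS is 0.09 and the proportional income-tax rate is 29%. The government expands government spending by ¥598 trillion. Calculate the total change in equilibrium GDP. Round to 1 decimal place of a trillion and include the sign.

+¥1,689.7 trillion

MPC = 1 − MPS = 1 − 0.09 = 0.91.
Spending multiplier = 1/(1 − c(1−t)) = 1/(1 − 0.91×0.71) = 1/0.3539 ≈ 2.826.
ΔY = k × ΔG = (+¥598 trillion) / 0.3539 ≈ +¥1,689.7 trillion.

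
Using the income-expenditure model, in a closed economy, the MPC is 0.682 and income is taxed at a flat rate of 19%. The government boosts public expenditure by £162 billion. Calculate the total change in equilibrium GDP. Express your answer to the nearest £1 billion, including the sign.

+£362 billion

Government-spending multiplier = 1/(1 − c(1−t)) = 1/(1 − 0.682×0.81) = 1/0.44758 ≈ 2.234.
ΔY = k × ΔG = (+£162 billion) / 0.44758 ≈ +£362 billion.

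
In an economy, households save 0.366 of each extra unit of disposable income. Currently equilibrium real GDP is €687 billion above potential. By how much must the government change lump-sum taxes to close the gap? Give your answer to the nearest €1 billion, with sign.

+€397 billion

MPC = 1 − MPS = 1 − 0.366 = 0.634.
Spending multiplier = 1/(1 − MPC) = 1/(1 − 0.634) = 1/0.366 ≈ 2.732.
Tax multiplier = −c·k = −0.634/0.366 ≈ −1.732. Need ΔY = −€687 billion, so ΔT = ΔY/(−c·k) = −(−€687 billion) × 0.366 / 0.634 ≈ +€397 billion.
The government should raise lump-sum taxes by €397 billion.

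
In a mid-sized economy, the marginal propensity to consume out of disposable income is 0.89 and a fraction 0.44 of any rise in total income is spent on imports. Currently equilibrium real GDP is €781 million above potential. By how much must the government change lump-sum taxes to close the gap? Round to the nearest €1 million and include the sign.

Spending multiplier = 1/(1 − c + m) = 1/(1 − 0.89 + 0.44) = 1/0.55 ≈ 1.818.
Tax multiplier = −c·k = −0.89/0.55 ≈ −1.618. Need ΔY = −€781 million, so ΔT = ΔY/(−c·k) = −(−€781 million) × 0.55 / 0.89 ≈ +€483 million.
The government should raise lump-sum taxes by €483 million.

+€483 million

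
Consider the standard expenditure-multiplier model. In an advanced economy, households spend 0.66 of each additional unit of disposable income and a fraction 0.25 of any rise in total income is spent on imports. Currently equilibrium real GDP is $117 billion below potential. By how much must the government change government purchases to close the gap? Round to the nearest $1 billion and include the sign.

Spending multiplier = 1/(1 − c + m) = 1/(1 − 0.66 + 0.25) = 1/0.59 ≈ 1.695.
Need ΔY = +$117 billion, so ΔG = ΔY/k = (+$117 billion) × 0.59 ≈ +$69 billion.
The government should increase government purchases by $69 billion.

+$69 billion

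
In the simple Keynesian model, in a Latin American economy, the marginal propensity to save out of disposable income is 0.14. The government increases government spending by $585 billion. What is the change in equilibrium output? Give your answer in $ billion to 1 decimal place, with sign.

MPC = 1 − MPS = 1 − 0.14 = 0.86.
Government-spending multiplier = 1/(1 − MPC) = 1/(1 − 0.86) = 1/0.14 ≈ 7.143.
ΔY = k × ΔG = (+$585 billion) / 0.14 ≈ +$4,178.6 billion.

+$4,178.6 billion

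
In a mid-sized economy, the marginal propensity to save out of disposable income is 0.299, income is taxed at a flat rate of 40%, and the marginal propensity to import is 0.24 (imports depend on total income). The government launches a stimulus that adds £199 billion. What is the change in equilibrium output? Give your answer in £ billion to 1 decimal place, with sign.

MPC = 1 − MPS = 1 − 0.299 = 0.701.
Government-spending multiplier = 1/(1 − c(1−t) + m) = 1/(1 − 0.701×0.6 + 0.24) = 1/0.8194 ≈ 1.22.
ΔY = k × ΔG = (+£199 billion) / 0.8194 ≈ +£242.9 billion.

+£242.9 billion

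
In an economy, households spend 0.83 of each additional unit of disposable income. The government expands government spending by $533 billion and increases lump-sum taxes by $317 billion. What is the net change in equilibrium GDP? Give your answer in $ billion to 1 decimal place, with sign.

Expenditure multiplier = 1/(1 − MPC) = 1/(1 − 0.83) = 1/0.17 ≈ 5.882.
ΔG contributes k·ΔG = (+$533 billion) / 0.17 ≈ +$3,135.3 billion.
ΔT of +$317 billion changes first-round spending by −c·ΔT = −$263.11 billion, contributing k·(−c·ΔT) = (−$263.11 billion) / 0.17 ≈ −$1,547.7 billion.
Net ΔY = k(ΔG − c·ΔT) = (+$269.89 billion) / 0.17 ≈ +$1,587.6 billion.

+$1,587.6 billion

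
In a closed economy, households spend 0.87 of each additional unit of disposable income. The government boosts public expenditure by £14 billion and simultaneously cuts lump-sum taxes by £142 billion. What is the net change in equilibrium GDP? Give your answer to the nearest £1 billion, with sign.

Expenditure multiplier = 1/(1 − MPC) = 1/(1 − 0.87) = 1/0.13 ≈ 7.692.
ΔG contributes k·ΔG = (+£14 billion) / 0.13 ≈ +£107.7 billion.
ΔT of −£142 billion changes first-round spending by −c·ΔT = +£123.54 billion, contributing k·(−c·ΔT) = (+£123.54 billion) / 0.13 ≈ +£950.3 billion.
Net ΔY = k(ΔG − c·ΔT) = (+£137.54 billion) / 0.13 = +£1,058 billion.

+£1,058 billion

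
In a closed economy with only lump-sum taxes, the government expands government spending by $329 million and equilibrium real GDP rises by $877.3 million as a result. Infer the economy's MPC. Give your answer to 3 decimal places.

Implied spending multiplier k = ΔY/ΔG = 877.3/329 ≈ 2.6666.
Since k = 1/(1 − MPC), MPC = 1 − 1/k = 1 − ΔG/ΔY = 1 − 329/877.3 ≈ 0.625.

0.625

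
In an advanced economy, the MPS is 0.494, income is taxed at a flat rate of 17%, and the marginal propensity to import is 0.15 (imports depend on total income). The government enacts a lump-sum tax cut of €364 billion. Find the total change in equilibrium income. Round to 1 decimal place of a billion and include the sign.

MPC = 1 − MPS = 1 − 0.494 = 0.506.
A lump-sum tax change of −€364 billion shifts disposable income by +€364 billion; first-round consumption changes by −c × ΔT = −0.506 × (−€364 billion) = +€184.184 billion.
Expenditure multiplier = 1/(1 − c(1−t) + m) = 1/(1 − 0.506×0.83 + 0.15) = 1/0.73002 ≈ 1.37.
The tax multiplier is −c × k ≈ −0.693, so ΔY = k × (−c·ΔT) = (+€184.184 billion) / 0.73002 ≈ +€252.3 billion.

+€252.3 billion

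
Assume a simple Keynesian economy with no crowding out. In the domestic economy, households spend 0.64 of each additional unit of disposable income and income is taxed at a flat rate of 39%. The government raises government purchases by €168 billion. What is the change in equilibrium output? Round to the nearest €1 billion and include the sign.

Government-spending multiplier = 1/(1 − c(1−t)) = 1/(1 − 0.64×0.61) = 1/0.6096 ≈ 1.64.
ΔY = k × ΔG = (+€168 billion) / 0.6096 ≈ +€276 billion.

+€276 billion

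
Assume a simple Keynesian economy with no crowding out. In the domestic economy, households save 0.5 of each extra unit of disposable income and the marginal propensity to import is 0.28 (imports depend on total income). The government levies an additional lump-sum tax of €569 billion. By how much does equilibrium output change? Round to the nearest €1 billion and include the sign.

−€365 billion

MPC = 1 − MPS = 1 − 0.5 = 0.5.
A lump-sum tax change of +€569 billion shifts disposable income by −€569 billion; first-round consumption changes by −c × ΔT = −0.5 × (+€569 billion) = −€284.5 billion.
Expenditure multiplier = 1/(1 − c + m) = 1/(1 − 0.5 + 0.28) = 1/0.78 ≈ 1.282.
The tax multiplier is −c × k ≈ −0.641, so ΔY = k × (−c·ΔT) = (−€284.5 billion) / 0.78 ≈ −€365 billion.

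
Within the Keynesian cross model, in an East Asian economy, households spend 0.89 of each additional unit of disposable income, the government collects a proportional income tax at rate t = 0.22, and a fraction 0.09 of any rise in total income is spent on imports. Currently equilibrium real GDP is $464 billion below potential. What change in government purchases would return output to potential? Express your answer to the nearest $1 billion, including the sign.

+$184 billion

Spending multiplier = 1/(1 − c(1−t) + m) = 1/(1 − 0.89×0.78 + 0.09) = 1/0.3958 ≈ 2.527.
Need ΔY = +$464 billion, so ΔG = ΔY/k = (+$464 billion) × 0.3958 ≈ +$184 billion.
The government should increase government purchases by $184 billion.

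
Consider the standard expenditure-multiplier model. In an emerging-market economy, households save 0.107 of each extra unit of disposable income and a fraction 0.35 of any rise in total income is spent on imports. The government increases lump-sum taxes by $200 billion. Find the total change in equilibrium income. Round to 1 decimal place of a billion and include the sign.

−$390.8 billion

MPC = 1 − MPS = 1 − 0.107 = 0.893.
A lump-sum tax change of +$200 billion shifts disposable income by −$200 billion; first-round consumption changes by −c × ΔT = −0.893 × (+$200 billion) = −$178.6 billion.
Expenditure multiplier = 1/(1 − c + m) = 1/(1 − 0.893 + 0.35) = 1/0.457 ≈ 2.188.
The tax multiplier is −c × k ≈ −1.954, so ΔY = k × (−c·ΔT) = (−$178.6 billion) / 0.457 ≈ −$390.8 billion.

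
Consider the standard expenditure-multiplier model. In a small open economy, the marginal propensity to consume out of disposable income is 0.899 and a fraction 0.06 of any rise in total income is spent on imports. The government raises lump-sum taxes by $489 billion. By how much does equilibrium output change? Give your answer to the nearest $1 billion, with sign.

−$2,731 billion

A lump-sum tax change of +$489 billion shifts disposable income by −$489 billion; first-round consumption changes by −c × ΔT = −0.899 × (+$489 billion) = −$439.611 billion.
Expenditure multiplier = 1/(1 − c + m) = 1/(1 − 0.899 + 0.06) = 1/0.161 ≈ 6.211.
The tax multiplier is −c × k ≈ −5.584, so ΔY = k × (−c·ΔT) = (−$439.611 billion) / 0.161 ≈ −$2,731 billion.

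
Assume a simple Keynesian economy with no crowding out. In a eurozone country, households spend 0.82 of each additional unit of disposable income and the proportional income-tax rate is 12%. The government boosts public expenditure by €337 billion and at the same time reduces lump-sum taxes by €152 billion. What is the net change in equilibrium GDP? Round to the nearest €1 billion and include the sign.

Expenditure multiplier = 1/(1 − c(1−t)) = 1/(1 − 0.82×0.88) = 1/0.2784 ≈ 3.592.
ΔG contributes k·ΔG = (+€337 billion) / 0.2784 ≈ +€1,210.5 billion.
ΔT of −€152 billion changes first-round spending by −c·ΔT = +€124.64 billion, contributing k·(−c·ΔT) = (+€124.64 billion) / 0.2784 ≈ +€447.7 billion.
Net ΔY = k(ΔG − c·ΔT) = (+€461.64 billion) / 0.2784 ≈ +€1,658 billion.

+€1,658 billion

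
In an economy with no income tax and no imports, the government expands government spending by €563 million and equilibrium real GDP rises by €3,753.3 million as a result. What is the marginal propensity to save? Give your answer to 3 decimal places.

0.150

Implied spending multiplier k = ΔY/ΔG = 3,753.3/563 ≈ 6.6666.
Since k = 1/(1 − MPC), MPC = 1 − 1/k = 1 − ΔG/ΔY = 1 − 563/3,753.3 ≈ 0.850.
MPS = 1 − MPC = 0.150.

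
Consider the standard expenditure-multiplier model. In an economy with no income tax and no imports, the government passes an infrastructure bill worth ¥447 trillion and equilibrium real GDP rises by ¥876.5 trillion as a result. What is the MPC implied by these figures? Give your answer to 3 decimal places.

0.490

Implied spending multiplier k = ΔY/ΔG = 876.5/447 ≈ 1.9609.
Since k = 1/(1 − MPC), MPC = 1 − 1/k = 1 − ΔG/ΔY = 1 − 447/876.5 ≈ 0.490.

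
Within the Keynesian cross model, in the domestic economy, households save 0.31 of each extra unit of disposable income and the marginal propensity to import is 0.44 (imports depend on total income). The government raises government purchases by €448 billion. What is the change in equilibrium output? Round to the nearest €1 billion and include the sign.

MPC = 1 − MPS = 1 − 0.31 = 0.69.
Government-spending multiplier = 1/(1 − c + m) = 1/(1 − 0.69 + 0.44) = 1/0.75 ≈ 1.333.
ΔY = k × ΔG = (+€448 billion) / 0.75 ≈ +€597 billion.

+€597 billion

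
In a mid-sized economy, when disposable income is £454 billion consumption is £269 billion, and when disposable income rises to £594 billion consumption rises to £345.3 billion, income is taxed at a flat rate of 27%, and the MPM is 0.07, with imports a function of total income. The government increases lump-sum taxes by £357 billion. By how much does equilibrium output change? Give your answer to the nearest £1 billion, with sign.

MPC = ΔC/ΔYd = (345.3 − 269)/(594 − 454) = 76.3/140 = 0.545.
A lump-sum tax change of +£357 billion shifts disposable income by −£357 billion; first-round consumption changes by −c × ΔT = −0.545 × (+£357 billion) = −£194.565 billion.
Expenditure multiplier = 1/(1 − c(1−t) + m) = 1/(1 − 0.545×0.73 + 0.07) = 1/0.67215 ≈ 1.488.
The tax multiplier is −c × k ≈ −0.811, so ΔY = k × (−c·ΔT) = (−£194.565 billion) / 0.67215 ≈ −£289 billion.

−£289 billion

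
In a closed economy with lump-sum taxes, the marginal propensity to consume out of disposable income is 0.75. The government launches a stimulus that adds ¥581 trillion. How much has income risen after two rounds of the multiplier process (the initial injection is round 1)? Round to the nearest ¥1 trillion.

¥1,017 trillion

Round 1 adds ΔG = ¥581 trillion; each later round is MPC = 0.75 times the previous.
After 2 rounds: 581 + 435.75 = ΔG·(1 − c^2)/(1 − c) = 581 × (1 − 0.5625)/0.25 ≈ ¥1,017 trillion.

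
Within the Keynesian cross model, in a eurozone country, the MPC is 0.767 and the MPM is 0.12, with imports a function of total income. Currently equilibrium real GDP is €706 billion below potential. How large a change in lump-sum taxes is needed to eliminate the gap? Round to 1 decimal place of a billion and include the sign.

−€324.9 billion

Spending multiplier = 1/(1 − c + m) = 1/(1 − 0.767 + 0.12) = 1/0.353 ≈ 2.833.
Tax multiplier = −c·k = −0.767/0.353 ≈ −2.173. Need ΔY = +€706 billion, so ΔT = ΔY/(−c·k) = −(+€706 billion) × 0.353 / 0.767 ≈ −€324.9 billion.
The government should cut lump-sum taxes by €324.9 billion.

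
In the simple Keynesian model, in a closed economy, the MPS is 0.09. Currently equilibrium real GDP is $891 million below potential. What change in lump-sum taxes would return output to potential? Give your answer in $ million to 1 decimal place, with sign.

−$88.1 million

MPC = 1 − MPS = 1 − 0.09 = 0.91.
Spending multiplier = 1/(1 − MPC) = 1/(1 − 0.91) = 1/0.09 ≈ 11.111.
Tax multiplier = −c·k = −0.91/0.09 ≈ −10.111. Need ΔY = +$891 million, so ΔT = ΔY/(−c·k) = −(+$891 million) × 0.09 / 0.91 ≈ −$88.1 million.
The government should cut lump-sum taxes by $88.1 million.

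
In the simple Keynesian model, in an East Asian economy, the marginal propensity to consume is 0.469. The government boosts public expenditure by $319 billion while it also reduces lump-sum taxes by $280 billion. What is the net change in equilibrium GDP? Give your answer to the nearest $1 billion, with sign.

+$848 billion

Expenditure multiplier = 1/(1 − MPC) = 1/(1 − 0.469) = 1/0.531 ≈ 1.883.
ΔG contributes k·ΔG = (+$319 billion) / 0.531 ≈ +$600.8 billion.
ΔT of −$280 billion changes first-round spending by −c·ΔT = +$131.32 billion, contributing k·(−c·ΔT) = (+$131.32 billion) / 0.531 ≈ +$247.3 billion.
Net ΔY = k(ΔG − c·ΔT) = (+$450.32 billion) / 0.531 ≈ +$848 billion.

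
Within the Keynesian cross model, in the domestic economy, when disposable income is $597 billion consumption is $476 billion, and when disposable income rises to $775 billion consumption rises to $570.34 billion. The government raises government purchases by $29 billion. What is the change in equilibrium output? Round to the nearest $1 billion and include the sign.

MPC = ΔC/ΔYd = (570.34 − 476)/(775 − 597) = 94.34/178 = 0.53.
Government-spending multiplier = 1/(1 − MPC) = 1/(1 − 0.53) = 1/0.47 ≈ 2.128.
ΔY = k × ΔG = (+$29 billion) / 0.47 ≈ +$62 billion.

+$62 billion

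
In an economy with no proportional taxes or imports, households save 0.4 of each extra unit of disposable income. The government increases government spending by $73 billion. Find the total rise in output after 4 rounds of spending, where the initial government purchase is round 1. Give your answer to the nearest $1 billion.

$159 billion

MPC = 1 − MPS = 1 − 0.4 = 0.6.
Round 1 adds ΔG = $73 billion; each later round is MPC = 0.6 times the previous.
After 4 rounds: 73 + 43.8 + 26.28 + 15.768 = ΔG·(1 − c^4)/(1 − c) = 73 × (1 − 0.1296)/0.4 ≈ $159 billion.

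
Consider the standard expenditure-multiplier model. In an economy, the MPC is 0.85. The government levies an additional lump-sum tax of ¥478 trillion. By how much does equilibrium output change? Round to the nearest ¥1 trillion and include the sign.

A lump-sum tax change of +¥478 trillion shifts disposable income by −¥478 trillion; first-round consumption changes by −c × ΔT = −0.85 × (+¥478 trillion) = −¥406.3 trillion.
Expenditure multiplier = 1/(1 − MPC) = 1/(1 − 0.85) = 1/0.15 ≈ 6.667.
The tax multiplier is −c × k ≈ −5.667, so ΔY = k × (−c·ΔT) = (−¥406.3 trillion) / 0.15 ≈ −¥2,709 trillion.

−¥2,709 trillion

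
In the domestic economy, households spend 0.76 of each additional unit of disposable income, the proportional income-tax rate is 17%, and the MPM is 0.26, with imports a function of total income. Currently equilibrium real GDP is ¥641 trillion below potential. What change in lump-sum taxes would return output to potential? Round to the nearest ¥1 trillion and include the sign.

−¥531 trillion

Spending multiplier = 1/(1 − c(1−t) + m) = 1/(1 − 0.76×0.83 + 0.26) = 1/0.6292 ≈ 1.589.
Tax multiplier = −c·k = −0.76/0.6292 ≈ −1.208. Need ΔY = +¥641 trillion, so ΔT = ΔY/(−c·k) = −(+¥641 trillion) × 0.6292 / 0.76 ≈ −¥531 trillion.
The government should cut lump-sum taxes by ¥531 trillion.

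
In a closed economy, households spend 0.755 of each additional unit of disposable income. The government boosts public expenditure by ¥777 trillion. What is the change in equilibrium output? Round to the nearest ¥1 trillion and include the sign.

+¥3,171 trillion

Government-spending multiplier = 1/(1 − MPC) = 1/(1 − 0.755) = 1/0.245 ≈ 4.082.
ΔY = k × ΔG = (+¥777 trillion) / 0.245 ≈ +¥3,171 trillion.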